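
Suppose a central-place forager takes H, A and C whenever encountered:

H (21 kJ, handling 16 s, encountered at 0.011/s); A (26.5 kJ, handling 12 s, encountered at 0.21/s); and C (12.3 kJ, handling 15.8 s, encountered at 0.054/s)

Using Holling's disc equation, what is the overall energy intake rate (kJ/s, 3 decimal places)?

R = (0.011×21 + 0.21×26.5 + 0.054×12.3) / (1 + 0.011×16 + 0.21×12 + 0.054×15.8) = 6.46/4.549 = 1.42 kJ/s.

1.420 kJ/s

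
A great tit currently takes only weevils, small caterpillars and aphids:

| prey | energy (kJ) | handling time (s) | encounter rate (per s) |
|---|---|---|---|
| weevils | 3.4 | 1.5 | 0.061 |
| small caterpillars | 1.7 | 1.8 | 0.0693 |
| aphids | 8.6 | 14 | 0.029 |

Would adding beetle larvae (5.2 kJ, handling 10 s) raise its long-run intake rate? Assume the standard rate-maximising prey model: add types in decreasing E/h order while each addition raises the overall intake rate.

On weevils, small caterpillars and aphids alone, R = ΣλE/(1+Σλh) = 0.5746/1.622 = 0.3542 kJ/s.
Profitability of beetle larvae: 5.2/10 = 0.52 kJ/s.
0.52 > 0.3542, so adding beetle larvae raises the average — include it.

Yes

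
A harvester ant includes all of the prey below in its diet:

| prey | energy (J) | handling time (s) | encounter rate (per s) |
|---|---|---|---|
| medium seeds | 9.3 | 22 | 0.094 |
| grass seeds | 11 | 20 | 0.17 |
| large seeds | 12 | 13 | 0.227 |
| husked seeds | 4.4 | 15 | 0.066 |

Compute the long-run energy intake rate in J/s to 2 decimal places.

R = Σλ_iE_i / (1 + Σλ_ih_i)
Numerator: 0.094×9.3 + 0.17×11 + 0.227×12 + 0.066×4.4 = 5.759
Denominator: 1 + 0.094×22 + 0.17×20 + 0.227×13 + 0.066×15 = 10.41
R = 5.759/10.41 = 0.5532 J/s

0.55 J/s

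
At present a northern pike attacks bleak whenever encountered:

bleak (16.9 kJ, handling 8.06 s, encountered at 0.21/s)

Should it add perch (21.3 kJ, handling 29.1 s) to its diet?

No

Current rate: (0.21×16.9)/(1 + 0.21×8.06) = 1.318 kJ/s.
Profitability of perch: 21.3/29.1 = 0.732 kJ/s.
0.732 < 1.318, so adding perch would lower the average — exclude it.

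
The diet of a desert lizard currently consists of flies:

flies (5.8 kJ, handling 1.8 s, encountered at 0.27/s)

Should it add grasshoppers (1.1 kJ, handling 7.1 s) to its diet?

No

On flies alone, R = ΣλE/(1+Σλh) = 1.566/1.486 = 1.054 kJ/s.
Profitability of grasshoppers: 1.1/7.1 = 0.1549 kJ/s.
Since 0.1549 < R, time spent handling grasshoppers is better spent searching.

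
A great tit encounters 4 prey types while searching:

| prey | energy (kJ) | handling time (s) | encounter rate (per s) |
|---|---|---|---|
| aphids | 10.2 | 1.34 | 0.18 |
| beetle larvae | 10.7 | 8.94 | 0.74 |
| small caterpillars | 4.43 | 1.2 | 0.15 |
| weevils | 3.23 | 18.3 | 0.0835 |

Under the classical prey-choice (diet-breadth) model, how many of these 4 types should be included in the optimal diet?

E/h in descending order: aphids 7.61, small caterpillars 3.69, beetle larvae 1.2, weevils 0.177 kJ/s. The optimal diet is the largest prefix of this list for which every included type satisfies E_i/h_i > R on the types above it.
Rate on top 1: 1.479. small caterpillars: 3.69 > 1.479 → include.
Rate on top 2: 1.759. beetle larvae: 1.2 < 1.759 → exclude; stop.
Optimal diet: aphids, small caterpillars — 2 of 4 types.

2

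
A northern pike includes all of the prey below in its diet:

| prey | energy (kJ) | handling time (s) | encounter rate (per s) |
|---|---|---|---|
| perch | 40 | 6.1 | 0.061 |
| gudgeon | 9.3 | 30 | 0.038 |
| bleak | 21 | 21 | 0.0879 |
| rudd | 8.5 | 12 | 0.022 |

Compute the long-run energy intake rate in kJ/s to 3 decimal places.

R = Σλ_iE_i / (1 + Σλ_ih_i)
Numerator: 0.061×40 + 0.038×9.3 + 0.0879×21 + 0.022×8.5 = 4.826
Denominator: 1 + 0.061×6.1 + 0.038×30 + 0.0879×21 + 0.022×12 = 4.622
R = 4.826/4.622 = 1.044 kJ/s

1.044 kJ/s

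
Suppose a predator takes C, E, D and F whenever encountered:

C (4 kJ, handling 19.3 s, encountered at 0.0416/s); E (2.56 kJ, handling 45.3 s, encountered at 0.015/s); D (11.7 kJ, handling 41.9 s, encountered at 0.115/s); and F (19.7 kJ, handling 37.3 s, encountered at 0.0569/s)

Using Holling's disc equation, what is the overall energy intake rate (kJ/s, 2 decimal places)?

0.28 kJ/s

R = (0.0416×4 + 0.015×2.56 + 0.115×11.7 + 0.0569×19.7) / (1 + 0.0416×19.3 + 0.015×45.3 + 0.115×41.9 + 0.0569×37.3) = 2.671/9.423 = 0.2835 kJ/s.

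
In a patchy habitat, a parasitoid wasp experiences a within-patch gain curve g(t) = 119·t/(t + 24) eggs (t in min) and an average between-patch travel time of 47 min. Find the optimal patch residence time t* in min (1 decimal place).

33.6 min

By the marginal value theorem, leave when the instantaneous gain rate g'(t) equals the habitat-wide average g(t)/(T + t).
g'(t) = 119·24/(t + 24)². Setting 119·24/(t+24)² = 119t/[(t+24)(47+t)] gives 24(47+t) = t(t+24), so t² = 24×47 = 1128.
t* = √1128 = 33.59 min.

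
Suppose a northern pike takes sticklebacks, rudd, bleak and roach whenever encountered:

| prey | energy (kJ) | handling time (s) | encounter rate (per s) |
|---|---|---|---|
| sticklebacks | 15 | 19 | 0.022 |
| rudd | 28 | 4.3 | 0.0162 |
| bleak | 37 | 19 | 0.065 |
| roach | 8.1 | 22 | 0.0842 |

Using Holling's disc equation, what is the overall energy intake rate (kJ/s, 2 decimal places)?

R = (0.022×15 + 0.0162×28 + 0.065×37 + 0.0842×8.1) / (1 + 0.022×19 + 0.0162×4.3 + 0.065×19 + 0.0842×22) = 3.871/4.575 = 0.846 kJ/s.

0.85 kJ/s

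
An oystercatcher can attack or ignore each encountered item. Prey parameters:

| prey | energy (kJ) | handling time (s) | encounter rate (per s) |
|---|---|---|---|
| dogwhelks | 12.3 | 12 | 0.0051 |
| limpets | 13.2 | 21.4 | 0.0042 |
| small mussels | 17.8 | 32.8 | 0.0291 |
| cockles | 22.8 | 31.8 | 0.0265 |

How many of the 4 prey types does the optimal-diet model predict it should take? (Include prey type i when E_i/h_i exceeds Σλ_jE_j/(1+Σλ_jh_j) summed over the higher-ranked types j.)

4

E/h in descending order: dogwhelks 1.03, cockles 0.717, limpets 0.617, small mussels 0.543 kJ/s. The optimal diet is the largest prefix of this list for which every included type satisfies E_i/h_i > R on the types above it.
Rate on top 1: 0.05911. cockles: 0.717 > 0.05911 → include.
Rate on top 2: 0.3503. limpets: 0.617 > 0.3503 → include.
Rate on top 3: 0.3623. small mussels: 0.543 > 0.3623 → include.
Optimal diet: dogwhelks, cockles, limpets, small mussels — 4 of 4 types.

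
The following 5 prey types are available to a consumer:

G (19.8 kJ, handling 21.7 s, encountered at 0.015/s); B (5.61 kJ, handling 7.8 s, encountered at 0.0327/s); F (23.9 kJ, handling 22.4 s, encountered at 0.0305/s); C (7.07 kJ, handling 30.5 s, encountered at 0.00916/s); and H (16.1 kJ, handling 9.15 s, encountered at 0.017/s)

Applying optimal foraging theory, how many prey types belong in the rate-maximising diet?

4

E/h in descending order: H 1.76, F 1.07, G 0.912, B 0.719, C 0.232 kJ/s. The optimal diet is the largest prefix of this list for which every included type satisfies E_i/h_i > R on the types above it.
Rate on top 1: 0.2369. F: 1.07 > 0.2369 → include.
Rate on top 2: 0.5453. G: 0.912 > 0.5453 → include.
Rate on top 3: 0.6005. B: 0.719 > 0.6005 → include.
Rate on top 4: 0.613. C: 0.232 < 0.613 → exclude; stop.
Optimal diet: H, F, G, B — 4 of 5 types.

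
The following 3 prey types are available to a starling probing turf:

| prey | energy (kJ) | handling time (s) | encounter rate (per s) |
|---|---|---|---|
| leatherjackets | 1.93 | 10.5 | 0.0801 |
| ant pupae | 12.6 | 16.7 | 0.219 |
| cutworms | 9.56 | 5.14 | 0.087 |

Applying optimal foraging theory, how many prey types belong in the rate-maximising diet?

2

Rank by E/h (kJ/s): cutworms 1.86, ant pupae 0.754, leatherjackets 0.184. Include each in turn until the next type's E/h falls below the running intake rate.
Rate on top 1: 0.5747. ant pupae: 0.754 > 0.5747 → include.
Rate on top 2: 0.7035. leatherjackets: 0.184 < 0.7035 → exclude; stop.
Optimal diet: cutworms, ant pupae — 2 of 3 types.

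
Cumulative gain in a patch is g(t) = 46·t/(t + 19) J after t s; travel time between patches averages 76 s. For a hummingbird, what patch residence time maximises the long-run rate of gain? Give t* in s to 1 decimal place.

Maximise g(t)/(T+t): set derivative to zero → g'(t)(T+t) = g(t).
g'(t) = 46·19/(t + 19)². Setting 46·19/(t+19)² = 46t/[(t+19)(76+t)] gives 19(76+t) = t(t+19), so t² = 19×76 = 1444.
t* = √1444 = 38 s.

38.0 s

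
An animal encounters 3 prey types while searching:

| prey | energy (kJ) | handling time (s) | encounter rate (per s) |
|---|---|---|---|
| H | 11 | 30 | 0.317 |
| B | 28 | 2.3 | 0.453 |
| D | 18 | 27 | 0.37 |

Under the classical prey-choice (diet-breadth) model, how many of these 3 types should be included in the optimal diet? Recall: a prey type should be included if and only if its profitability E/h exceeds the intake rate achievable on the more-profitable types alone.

E/h in descending order: B 12.2, D 0.667, H 0.367 kJ/s. The optimal diet is the largest prefix of this list for which every included type satisfies E_i/h_i > R on the types above it.
Rate on top 1: 6.212. D: 0.667 < 6.212 → exclude; stop.
Optimal diet: B — 1 of 3 types.

1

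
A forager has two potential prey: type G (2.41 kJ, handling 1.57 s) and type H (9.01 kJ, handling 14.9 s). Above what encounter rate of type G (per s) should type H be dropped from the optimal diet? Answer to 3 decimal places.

At the threshold, the rate on type G alone equals the profitability of type H: λ·2.41/(1 + λ·1.57) = 9.01/14.9 = 0.6047.
Rearranging, λ(2.41 − 0.6047×1.57) = 0.6047, so λ = 0.6047/1.461 = 0.414 per s.

0.414 per s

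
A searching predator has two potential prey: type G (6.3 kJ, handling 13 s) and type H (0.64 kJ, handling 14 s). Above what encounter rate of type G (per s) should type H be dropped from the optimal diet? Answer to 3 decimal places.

0.008 per s

At the threshold, the rate on type G alone equals the profitability of type H: λ·6.3/(1 + λ·13) = 0.64/14 = 0.04571.
Rearranging, λ(6.3 − 0.04571×13) = 0.04571, so λ = 0.04571/5.706 = 0.008012 per s.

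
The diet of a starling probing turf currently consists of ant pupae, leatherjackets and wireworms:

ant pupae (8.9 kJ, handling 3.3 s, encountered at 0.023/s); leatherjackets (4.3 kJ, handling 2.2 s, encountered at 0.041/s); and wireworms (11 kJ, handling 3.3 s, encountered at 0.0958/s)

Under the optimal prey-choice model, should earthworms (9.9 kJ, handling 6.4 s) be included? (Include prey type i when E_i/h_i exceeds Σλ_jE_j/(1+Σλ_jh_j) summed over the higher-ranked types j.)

Intake rate on the current diet: R = (0.023×8.9 + 0.041×4.3 + 0.0958×11) / (1 + 0.023×3.3 + 0.041×2.2 + 0.0958×3.3) = 1.435/1.482 = 0.968 kJ/s.
Profitability of earthworms: 9.9/6.4 = 1.547 kJ/s.
1.547 > 0.968, so adding earthworms raises the average — include it.

Yes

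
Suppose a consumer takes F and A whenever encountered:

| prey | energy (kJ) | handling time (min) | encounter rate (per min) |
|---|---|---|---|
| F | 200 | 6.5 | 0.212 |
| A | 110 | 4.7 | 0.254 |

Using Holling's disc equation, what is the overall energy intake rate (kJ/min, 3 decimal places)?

R = Σλ_iE_i / (1 + Σλ_ih_i)
Numerator: 0.212×200 + 0.254×110 = 70.34
Denominator: 1 + 0.212×6.5 + 0.254×4.7 = 3.572
R = 70.34/3.572 = 19.69 kJ/min

19.693 kJ/min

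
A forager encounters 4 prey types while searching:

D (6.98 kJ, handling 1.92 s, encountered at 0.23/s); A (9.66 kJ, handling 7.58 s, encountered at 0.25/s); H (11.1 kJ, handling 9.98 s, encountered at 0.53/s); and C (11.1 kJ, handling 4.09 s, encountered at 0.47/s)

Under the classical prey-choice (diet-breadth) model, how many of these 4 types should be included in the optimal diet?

2

E/h in descending order: D 3.64, C 2.71, A 1.27, H 1.11 kJ/s. The optimal diet is the largest prefix of this list for which every included type satisfies E_i/h_i > R on the types above it.
Rate on top 1: 1.114. C: 2.71 > 1.114 → include.
Rate on top 2: 2.028. A: 1.27 < 2.028 → exclude; stop.
Optimal diet: D, C — 2 of 4 types.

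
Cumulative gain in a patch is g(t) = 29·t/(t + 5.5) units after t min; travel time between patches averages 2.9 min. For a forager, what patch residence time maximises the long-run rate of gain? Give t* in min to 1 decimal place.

Optimal t* satisfies g'(t*) = g(t*)/(T + t*).
g'(t) = 29·5.5/(t + 5.5)². Setting 29·5.5/(t+5.5)² = 29t/[(t+5.5)(2.9+t)] gives 5.5(2.9+t) = t(t+5.5), so t² = 5.5×2.9 = 15.95.
t* = √15.95 = 3.994 min.

4.0 min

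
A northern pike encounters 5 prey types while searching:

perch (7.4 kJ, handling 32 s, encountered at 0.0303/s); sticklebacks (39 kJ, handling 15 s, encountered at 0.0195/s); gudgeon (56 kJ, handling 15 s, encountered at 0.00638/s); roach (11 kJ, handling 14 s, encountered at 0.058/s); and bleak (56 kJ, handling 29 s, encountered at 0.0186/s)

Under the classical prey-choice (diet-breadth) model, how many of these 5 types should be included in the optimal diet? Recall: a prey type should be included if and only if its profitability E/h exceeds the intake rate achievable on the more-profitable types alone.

3

Rank by E/h (kJ/s): gudgeon 3.73, sticklebacks 2.6, bleak 1.93, roach 0.786, perch 0.231. Include each in turn until the next type's E/h falls below the running intake rate.
Rate on top 1: 0.3261. sticklebacks: 2.6 > 0.3261 → include.
Rate on top 2: 0.8052. bleak: 1.93 > 0.8052 → include.
Rate on top 3: 1.12. roach: 0.786 < 1.12 → exclude; stop.
Optimal diet: gudgeon, sticklebacks, bleak — 3 of 5 types.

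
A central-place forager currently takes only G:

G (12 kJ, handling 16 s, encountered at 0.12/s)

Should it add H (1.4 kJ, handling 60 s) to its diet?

No

Intake rate on the current diet: R = (0.12×12) / (1 + 0.12×16) = 1.44/2.92 = 0.4932 kJ/s.
Profitability of H: 1.4/60 = 0.02333 kJ/s.
Since 0.02333 < R, time spent handling H is better spent searching.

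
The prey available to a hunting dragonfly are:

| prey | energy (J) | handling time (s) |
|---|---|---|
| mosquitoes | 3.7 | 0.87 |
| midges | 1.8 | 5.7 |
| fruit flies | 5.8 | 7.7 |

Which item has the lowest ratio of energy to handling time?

midges

In descending order of E/h:
mosquitoes: 3.7/0.87 = 4.25 J/s
fruit flies: 5.8/7.7 = 0.753 J/s
midges: 1.8/5.7 = 0.316 J/s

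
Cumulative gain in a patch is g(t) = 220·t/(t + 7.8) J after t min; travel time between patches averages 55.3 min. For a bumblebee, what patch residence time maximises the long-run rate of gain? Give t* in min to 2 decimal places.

Maximise g(t)/(T+t): set derivative to zero → g'(t)(T+t) = g(t).
g'(t) = 220·7.8/(t + 7.8)². Setting 220·7.8/(t+7.8)² = 220t/[(t+7.8)(55.3+t)] gives 7.8(55.3+t) = t(t+7.8), so t² = 7.8×55.3 = 431.3.
t* = √431.3 = 20.77 min.

20.77 min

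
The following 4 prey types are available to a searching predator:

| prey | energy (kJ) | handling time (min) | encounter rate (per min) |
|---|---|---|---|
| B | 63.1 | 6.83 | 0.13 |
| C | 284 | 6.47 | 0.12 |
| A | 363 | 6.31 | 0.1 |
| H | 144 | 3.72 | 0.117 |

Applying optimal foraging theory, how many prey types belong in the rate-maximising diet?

3

Profitabilities (E/h, kJ/min): A 57.5, C 43.9, H 38.7, B 9.24. Add prey in this order while the next type's profitability exceeds the intake rate on those already taken.
Rate on top 1: 22.26. C: 43.9 > 22.26 → include.
Rate on top 2: 29.23. H: 38.7 > 29.23 → include.
Rate on top 3: 30.69. B: 9.24 < 30.69 → exclude; stop.
Optimal diet: A, C, H — 3 of 4 types.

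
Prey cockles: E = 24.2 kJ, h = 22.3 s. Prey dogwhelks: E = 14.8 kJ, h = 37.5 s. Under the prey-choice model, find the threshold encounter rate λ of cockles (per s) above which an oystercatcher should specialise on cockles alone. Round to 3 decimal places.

0.026 per s

At the threshold, the rate on cockles alone equals the profitability of dogwhelks: λ·24.2/(1 + λ·22.3) = 14.8/37.5 = 0.3947.
Rearranging, λ(24.2 − 0.3947×22.3) = 0.3947, so λ = 0.3947/15.4 = 0.02563 per s.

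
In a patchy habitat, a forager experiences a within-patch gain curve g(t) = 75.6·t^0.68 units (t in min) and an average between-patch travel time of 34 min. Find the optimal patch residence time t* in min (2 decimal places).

Optimal t* satisfies g'(t*) = g(t*)/(T + t*).
g'(t) = 0.68·75.6·t^-0.32. Setting 0.68·75.6·t^-0.32 = 75.6·t^0.68/(34+t) gives 0.68(34+t) = t, so 0.32·t = 0.68×34.
t* = 0.68×34/0.32 = 72.25 min.

72.25 min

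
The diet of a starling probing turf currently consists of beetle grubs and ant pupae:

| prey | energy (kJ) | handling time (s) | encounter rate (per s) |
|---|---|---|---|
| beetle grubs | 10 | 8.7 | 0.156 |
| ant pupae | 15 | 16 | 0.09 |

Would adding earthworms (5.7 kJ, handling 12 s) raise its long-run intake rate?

No

Current rate: (0.156×10 + 0.09×15)/(1 + 0.156×8.7 + 0.09×16) = 0.7664 kJ/s.
Profitability of earthworms: 5.7/12 = 0.475 kJ/s.
0.475 < 0.7664, so adding earthworms would lower the average — exclude it.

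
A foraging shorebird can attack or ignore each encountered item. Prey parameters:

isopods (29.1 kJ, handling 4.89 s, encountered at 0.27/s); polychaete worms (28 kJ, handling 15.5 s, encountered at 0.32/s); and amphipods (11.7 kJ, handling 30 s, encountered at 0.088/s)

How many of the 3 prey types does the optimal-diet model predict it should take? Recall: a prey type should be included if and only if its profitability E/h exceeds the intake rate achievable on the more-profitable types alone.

1

Rank by E/h (kJ/s): isopods 5.95, polychaete worms 1.81, amphipods 0.39. Include each in turn until the next type's E/h falls below the running intake rate.
Rate on top 1: 3.386. polychaete worms: 1.81 < 3.386 → exclude; stop.
Optimal diet: isopods — 1 of 3 types.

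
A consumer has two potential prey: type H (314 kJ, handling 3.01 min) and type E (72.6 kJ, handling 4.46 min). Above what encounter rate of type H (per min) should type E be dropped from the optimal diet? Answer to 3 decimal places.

The zero-one rule: include type E iff E₂/h₂ > λE₁/(1+λh₁). Equality gives the switch point.
λE₁h₂ = E₂ + λE₂h₁ ⇒ λ = E₂/(E₁h₂ − E₂h₁) = 72.6/(1400 − 218.5) = 0.06143 per min.

0.061 per min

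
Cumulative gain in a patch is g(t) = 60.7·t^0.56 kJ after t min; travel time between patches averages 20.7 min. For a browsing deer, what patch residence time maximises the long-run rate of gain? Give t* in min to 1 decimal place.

By the marginal value theorem, leave when the instantaneous gain rate g'(t) equals the habitat-wide average g(t)/(T + t).
g'(t) = 0.56·60.7·t^-0.44. Setting 0.56·60.7·t^-0.44 = 60.7·t^0.56/(20.7+t) gives 0.56(20.7+t) = t, so 0.44·t = 0.56×20.7.
t* = 0.56×20.7/0.44 = 26.35 min.

26.3 min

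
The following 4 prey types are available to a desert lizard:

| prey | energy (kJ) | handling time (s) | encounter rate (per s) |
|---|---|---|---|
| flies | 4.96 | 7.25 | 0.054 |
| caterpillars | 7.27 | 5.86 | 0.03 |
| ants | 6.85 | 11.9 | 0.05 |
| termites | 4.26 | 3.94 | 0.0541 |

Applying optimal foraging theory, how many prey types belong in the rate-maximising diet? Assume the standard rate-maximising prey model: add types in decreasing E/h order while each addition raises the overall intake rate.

4

Profitabilities (E/h, kJ/s): caterpillars 1.24, termites 1.08, flies 0.684, ants 0.576. Add prey in this order while the next type's profitability exceeds the intake rate on those already taken.
Rate on top 1: 0.1855. termites: 1.08 > 0.1855 → include.
Rate on top 2: 0.323. flies: 0.684 > 0.323 → include.
Rate on top 3: 0.4024. ants: 0.576 > 0.4024 → include.
Optimal diet: caterpillars, termites, flies, ants — 4 of 4 types.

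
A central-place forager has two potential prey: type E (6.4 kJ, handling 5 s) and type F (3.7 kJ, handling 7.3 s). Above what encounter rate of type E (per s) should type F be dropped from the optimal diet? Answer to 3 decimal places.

0.131 per s

The zero-one rule: include type F iff E₂/h₂ > λE₁/(1+λh₁). Equality gives the switch point.
λE₁h₂ = E₂ + λE₂h₁ ⇒ λ = E₂/(E₁h₂ − E₂h₁) = 3.7/(46.72 − 18.5) = 0.1311 per s.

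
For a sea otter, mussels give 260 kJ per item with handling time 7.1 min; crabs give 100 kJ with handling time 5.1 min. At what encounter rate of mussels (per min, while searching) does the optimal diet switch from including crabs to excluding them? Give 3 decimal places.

The zero-one rule: include crabs iff E₂/h₂ > λE₁/(1+λh₁). Equality gives the switch point.
λE₁h₂ = E₂ + λE₂h₁ ⇒ λ = E₂/(E₁h₂ − E₂h₁) = 100/(1326 − 710) = 0.1623 per min.

0.162 per min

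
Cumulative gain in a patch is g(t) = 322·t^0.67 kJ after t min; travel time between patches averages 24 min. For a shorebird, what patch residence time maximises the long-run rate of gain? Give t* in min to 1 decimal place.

48.7 min

Optimal t* satisfies g'(t*) = g(t*)/(T + t*).
g'(t) = 0.67·322·t^-0.33. Setting 0.67·322·t^-0.33 = 322·t^0.67/(24+t) gives 0.67(24+t) = t, so 0.33·t = 0.67×24.
t* = 0.67×24/0.33 = 48.73 min.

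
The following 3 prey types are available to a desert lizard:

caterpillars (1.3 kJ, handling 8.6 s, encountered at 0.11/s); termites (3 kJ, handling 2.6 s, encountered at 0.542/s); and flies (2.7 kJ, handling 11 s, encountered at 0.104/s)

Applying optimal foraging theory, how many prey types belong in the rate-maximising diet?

E/h in descending order: termites 1.15, flies 0.245, caterpillars 0.151 kJ/s. The optimal diet is the largest prefix of this list for which every included type satisfies E_i/h_i > R on the types above it.
Rate on top 1: 0.6749. flies: 0.245 < 0.6749 → exclude; stop.
Optimal diet: termites — 1 of 3 types.

1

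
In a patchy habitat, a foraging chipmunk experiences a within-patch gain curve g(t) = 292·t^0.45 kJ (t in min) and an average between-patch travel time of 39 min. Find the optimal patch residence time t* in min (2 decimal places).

31.91 min

Maximise g(t)/(T+t): set derivative to zero → g'(t)(T+t) = g(t).
g'(t) = 0.45·292·t^-0.55. Setting 0.45·292·t^-0.55 = 292·t^0.45/(39+t) gives 0.45(39+t) = t, so 0.55·t = 0.45×39.
t* = 0.45×39/0.55 = 31.91 min.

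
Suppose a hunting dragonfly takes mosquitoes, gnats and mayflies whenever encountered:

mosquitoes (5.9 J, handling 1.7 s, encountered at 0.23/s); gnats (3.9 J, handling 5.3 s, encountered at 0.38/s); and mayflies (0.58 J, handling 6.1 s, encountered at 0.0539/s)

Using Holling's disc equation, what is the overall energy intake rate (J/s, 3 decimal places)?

0.769 J/s

R = Σλ_iE_i / (1 + Σλ_ih_i)
Numerator: 0.23×5.9 + 0.38×3.9 + 0.0539×0.58 = 2.87
Denominator: 1 + 0.23×1.7 + 0.38×5.3 + 0.0539×6.1 = 3.734
R = 2.87/3.734 = 0.7687 J/s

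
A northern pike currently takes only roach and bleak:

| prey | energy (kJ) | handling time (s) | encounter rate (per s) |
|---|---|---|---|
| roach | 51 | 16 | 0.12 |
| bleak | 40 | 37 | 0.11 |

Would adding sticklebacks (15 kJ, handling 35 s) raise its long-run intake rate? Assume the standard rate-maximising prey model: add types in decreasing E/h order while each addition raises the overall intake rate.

No

Current rate: (0.12×51 + 0.11×40)/(1 + 0.12×16 + 0.11×37) = 1.505 kJ/s.
Profitability of sticklebacks: 15/35 = 0.4286 kJ/s.
Since 0.4286 < R, time spent handling sticklebacks is better spent searching.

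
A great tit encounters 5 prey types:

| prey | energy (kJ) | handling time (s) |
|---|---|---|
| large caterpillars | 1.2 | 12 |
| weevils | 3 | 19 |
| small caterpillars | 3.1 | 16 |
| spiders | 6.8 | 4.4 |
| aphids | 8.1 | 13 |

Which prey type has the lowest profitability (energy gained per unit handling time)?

Profitability E/h (kJ/s): large caterpillars = 1.2/12 = 0.1, weevils = 3/19 = 0.158, small caterpillars = 3.1/16 = 0.194, spiders = 6.8/4.4 = 1.55, aphids = 8.1/13 = 0.623.
Ranked: spiders > aphids > small caterpillars > weevils > large caterpillars.

large caterpillars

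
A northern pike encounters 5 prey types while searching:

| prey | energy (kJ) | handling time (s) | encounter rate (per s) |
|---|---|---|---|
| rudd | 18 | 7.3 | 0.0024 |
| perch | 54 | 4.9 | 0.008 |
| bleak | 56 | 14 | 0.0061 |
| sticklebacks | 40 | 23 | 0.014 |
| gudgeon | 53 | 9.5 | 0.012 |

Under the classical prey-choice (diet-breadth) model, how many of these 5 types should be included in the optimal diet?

5

Rank by E/h (kJ/s): perch 11, gudgeon 5.58, bleak 4, rudd 2.47, sticklebacks 1.74. Include each in turn until the next type's E/h falls below the running intake rate.
Rate on top 1: 0.4157. gudgeon: 5.58 > 0.4157 → include.
Rate on top 2: 0.9261. bleak: 4 > 0.9261 → include.
Rate on top 3: 1.138. rudd: 2.47 > 1.138 → include.
Rate on top 4: 1.157. sticklebacks: 1.74 > 1.157 → include.
Optimal diet: perch, gudgeon, bleak, rudd, sticklebacks — 5 of 5 types.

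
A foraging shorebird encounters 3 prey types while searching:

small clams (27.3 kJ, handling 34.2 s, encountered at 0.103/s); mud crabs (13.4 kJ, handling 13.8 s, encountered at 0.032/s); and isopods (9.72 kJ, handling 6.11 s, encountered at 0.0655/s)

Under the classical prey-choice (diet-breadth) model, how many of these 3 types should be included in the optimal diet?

3

E/h in descending order: isopods 1.59, mud crabs 0.971, small clams 0.798 kJ/s. The optimal diet is the largest prefix of this list for which every included type satisfies E_i/h_i > R on the types above it.
Rate on top 1: 0.4547. mud crabs: 0.971 > 0.4547 → include.
Rate on top 2: 0.5785. small clams: 0.798 > 0.5785 → include.
Optimal diet: isopods, mud crabs, small clams — 3 of 3 types.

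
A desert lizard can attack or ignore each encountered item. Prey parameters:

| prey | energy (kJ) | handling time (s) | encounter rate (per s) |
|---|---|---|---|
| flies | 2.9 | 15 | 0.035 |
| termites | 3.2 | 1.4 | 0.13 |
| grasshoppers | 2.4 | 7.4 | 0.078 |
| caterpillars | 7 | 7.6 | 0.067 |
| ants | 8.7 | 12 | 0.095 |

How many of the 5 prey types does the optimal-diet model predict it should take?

Profitabilities (E/h, kJ/s): termites 2.29, caterpillars 0.921, ants 0.725, grasshoppers 0.324, flies 0.193. Add prey in this order while the next type's profitability exceeds the intake rate on those already taken.
Rate on top 1: 0.3519. caterpillars: 0.921 > 0.3519 → include.
Rate on top 2: 0.5233. ants: 0.725 > 0.5233 → include.
Rate on top 3: 0.6045. grasshoppers: 0.324 < 0.6045 → exclude; stop.
Optimal diet: termites, caterpillars, ants — 3 of 5 types.

3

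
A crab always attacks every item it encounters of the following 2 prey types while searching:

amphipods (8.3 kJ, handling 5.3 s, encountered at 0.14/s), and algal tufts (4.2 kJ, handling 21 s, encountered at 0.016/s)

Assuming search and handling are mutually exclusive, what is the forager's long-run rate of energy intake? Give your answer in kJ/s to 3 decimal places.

R = (0.14×8.3 + 0.016×4.2) / (1 + 0.14×5.3 + 0.016×21) = 1.229/2.078 = 0.5915 kJ/s.

0.592 kJ/s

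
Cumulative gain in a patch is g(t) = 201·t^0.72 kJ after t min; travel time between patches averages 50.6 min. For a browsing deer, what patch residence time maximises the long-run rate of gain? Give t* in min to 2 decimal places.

Optimal t* satisfies g'(t*) = g(t*)/(T + t*).
g'(t) = 0.72·201·t^-0.28. Setting 0.72·201·t^-0.28 = 201·t^0.72/(50.6+t) gives 0.72(50.6+t) = t, so 0.28·t = 0.72×50.6.
t* = 0.72×50.6/0.28 = 130.1 min.

130.11 min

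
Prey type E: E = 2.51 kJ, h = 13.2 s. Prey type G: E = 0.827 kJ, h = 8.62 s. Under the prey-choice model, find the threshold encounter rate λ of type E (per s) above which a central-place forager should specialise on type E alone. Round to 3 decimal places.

0.077 per s

Drop type G once their profitability E₂/h₂ falls below the rate achievable on type E alone: E₂/h₂ = λE₁/(1 + λh₁).
Solve for λ: λE₁h₂ = E₂(1 + λh₁) → λ(E₁h₂ − E₂h₁) = E₂ → λ = E₂/(E₁h₂ − E₂h₁).
λ = 0.827/(2.51×8.62 − 0.827×13.2) = 0.827/10.72 = 0.07715 per s.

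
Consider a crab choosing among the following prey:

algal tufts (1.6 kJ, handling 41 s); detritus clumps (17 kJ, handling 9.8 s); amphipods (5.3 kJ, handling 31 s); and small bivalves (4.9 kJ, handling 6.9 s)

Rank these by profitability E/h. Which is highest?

detritus clumps

Profitability E/h (kJ/s): algal tufts = 1.6/41 = 0.039, detritus clumps = 17/9.8 = 1.73, amphipods = 5.3/31 = 0.171, small bivalves = 4.9/6.9 = 0.71.
Ranked: detritus clumps > small bivalves > amphipods > algal tufts.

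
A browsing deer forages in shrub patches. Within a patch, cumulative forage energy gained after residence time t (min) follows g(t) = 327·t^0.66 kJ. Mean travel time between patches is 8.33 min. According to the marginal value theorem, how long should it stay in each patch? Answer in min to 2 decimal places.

Maximise g(t)/(T+t): set derivative to zero → g'(t)(T+t) = g(t).
g'(t) = 0.66·327·t^-0.34. Setting 0.66·327·t^-0.34 = 327·t^0.66/(8.33+t) gives 0.66(8.33+t) = t, so 0.34·t = 0.66×8.33.
t* = 0.66×8.33/0.34 = 16.17 min.

16.17 min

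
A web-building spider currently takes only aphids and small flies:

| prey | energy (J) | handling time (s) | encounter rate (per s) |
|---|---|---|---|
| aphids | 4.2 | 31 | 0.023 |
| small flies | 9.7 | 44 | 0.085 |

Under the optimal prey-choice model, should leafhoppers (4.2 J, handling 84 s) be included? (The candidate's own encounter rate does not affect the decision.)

No

Current rate: (0.023×4.2 + 0.085×9.7)/(1 + 0.023×31 + 0.085×44) = 0.1689 J/s.
leafhoppers: E/h = 4.2/84 = 0.05 J/s.
0.05 < 0.1689, so adding leafhoppers would lower the average — exclude it.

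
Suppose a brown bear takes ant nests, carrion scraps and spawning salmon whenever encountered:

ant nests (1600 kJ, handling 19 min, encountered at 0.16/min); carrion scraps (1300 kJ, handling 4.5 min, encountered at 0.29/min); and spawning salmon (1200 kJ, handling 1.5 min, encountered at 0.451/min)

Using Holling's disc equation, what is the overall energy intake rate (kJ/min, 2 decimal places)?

195.00 kJ/min

R = Σλ_iE_i / (1 + Σλ_ih_i)
Numerator: 0.16×1600 + 0.29×1300 + 0.451×1200 = 1174
Denominator: 1 + 0.16×19 + 0.29×4.5 + 0.451×1.5 = 6.021
R = 1174/6.021 = 195 kJ/min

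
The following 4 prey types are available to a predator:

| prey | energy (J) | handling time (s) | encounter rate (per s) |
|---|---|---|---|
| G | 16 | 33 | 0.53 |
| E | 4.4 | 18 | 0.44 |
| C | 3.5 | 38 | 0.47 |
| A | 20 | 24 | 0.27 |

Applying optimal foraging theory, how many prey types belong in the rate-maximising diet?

1

Rank by E/h (J/s): A 0.833, G 0.485, E 0.244, C 0.0921. Include each in turn until the next type's E/h falls below the running intake rate.
Rate on top 1: 0.7219. G: 0.485 < 0.7219 → exclude; stop.
Optimal diet: A — 1 of 4 types.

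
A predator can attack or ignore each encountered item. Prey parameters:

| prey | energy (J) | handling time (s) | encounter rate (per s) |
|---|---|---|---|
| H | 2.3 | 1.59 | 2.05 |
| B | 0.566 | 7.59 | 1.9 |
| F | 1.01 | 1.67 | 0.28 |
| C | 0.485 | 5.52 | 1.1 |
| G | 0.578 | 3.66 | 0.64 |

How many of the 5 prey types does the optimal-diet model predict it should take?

E/h in descending order: H 1.45, F 0.605, G 0.158, C 0.0879, B 0.0746 J/s. The optimal diet is the largest prefix of this list for which every included type satisfies E_i/h_i > R on the types above it.
Rate on top 1: 1.107. F: 0.605 < 1.107 → exclude; stop.
Optimal diet: H — 1 of 5 types.

1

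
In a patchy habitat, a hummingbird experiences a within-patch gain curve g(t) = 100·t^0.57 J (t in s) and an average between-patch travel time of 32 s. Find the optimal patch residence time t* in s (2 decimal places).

42.42 s

By the marginal value theorem, leave when the instantaneous gain rate g'(t) equals the habitat-wide average g(t)/(T + t).
g'(t) = 0.57·100·t^-0.43. Setting 0.57·100·t^-0.43 = 100·t^0.57/(32+t) gives 0.57(32+t) = t, so 0.43·t = 0.57×32.
t* = 0.57×32/0.43 = 42.42 s.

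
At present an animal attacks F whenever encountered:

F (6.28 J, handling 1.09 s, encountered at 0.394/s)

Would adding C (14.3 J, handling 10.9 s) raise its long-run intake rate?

Intake rate on the current diet: R = (0.394×6.28) / (1 + 0.394×1.09) = 2.474/1.429 = 1.731 J/s.
C: E/h = 14.3/10.9 = 1.312 J/s.
Since 1.312 < R, time spent handling C is better spent searching.

No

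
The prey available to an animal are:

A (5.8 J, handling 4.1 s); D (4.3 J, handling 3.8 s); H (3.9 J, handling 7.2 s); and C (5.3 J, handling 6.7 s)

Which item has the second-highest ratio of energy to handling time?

Profitability E/h (J/s): A = 5.8/4.1 = 1.41, D = 4.3/3.8 = 1.13, H = 3.9/7.2 = 0.542, C = 5.3/6.7 = 0.791.
Ranked: A > D > C > H.

D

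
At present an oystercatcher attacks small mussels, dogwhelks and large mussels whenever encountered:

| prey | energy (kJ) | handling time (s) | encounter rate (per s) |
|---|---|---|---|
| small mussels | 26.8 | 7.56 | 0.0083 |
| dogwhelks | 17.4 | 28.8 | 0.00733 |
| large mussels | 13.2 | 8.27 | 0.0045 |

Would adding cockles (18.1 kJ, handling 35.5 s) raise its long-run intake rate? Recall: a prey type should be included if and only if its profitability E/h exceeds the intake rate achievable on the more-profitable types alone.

Yes

Current rate: (0.0083×26.8 + 0.00733×17.4 + 0.0045×13.2)/(1 + 0.0083×7.56 + 0.00733×28.8 + 0.0045×8.27) = 0.3123 kJ/s.
cockles: E/h = 18.1/35.5 = 0.5099 kJ/s.
Since 0.5099 > R, including cockles increases the long-run rate.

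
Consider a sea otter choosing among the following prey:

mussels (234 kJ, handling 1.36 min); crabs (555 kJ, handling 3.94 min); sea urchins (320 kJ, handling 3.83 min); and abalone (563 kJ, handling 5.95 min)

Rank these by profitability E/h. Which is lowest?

sea urchins

In descending order of E/h:
mussels: 234/1.36 = 172 kJ/min
crabs: 555/3.94 = 141 kJ/min
abalone: 563/5.95 = 94.6 kJ/min
sea urchins: 320/3.83 = 83.6 kJ/min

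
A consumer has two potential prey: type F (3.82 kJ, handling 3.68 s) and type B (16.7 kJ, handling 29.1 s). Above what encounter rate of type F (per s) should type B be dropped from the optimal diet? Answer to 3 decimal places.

0.336 per s

Drop type B once their profitability E₂/h₂ falls below the rate achievable on type F alone: E₂/h₂ = λE₁/(1 + λh₁).
Solve for λ: λE₁h₂ = E₂(1 + λh₁) → λ(E₁h₂ − E₂h₁) = E₂ → λ = E₂/(E₁h₂ − E₂h₁).
λ = 16.7/(3.82×29.1 − 16.7×3.68) = 16.7/49.71 = 0.336 per s.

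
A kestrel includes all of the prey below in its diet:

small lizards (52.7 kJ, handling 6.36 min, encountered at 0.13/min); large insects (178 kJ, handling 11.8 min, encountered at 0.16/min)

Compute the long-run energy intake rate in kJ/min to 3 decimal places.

R = (0.13×52.7 + 0.16×178) / (1 + 0.13×6.36 + 0.16×11.8) = 35.33/3.715 = 9.511 kJ/min.

9.511 kJ/min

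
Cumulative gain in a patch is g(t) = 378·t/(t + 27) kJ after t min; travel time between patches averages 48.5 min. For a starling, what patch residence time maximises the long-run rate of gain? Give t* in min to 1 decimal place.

36.2 min

Maximise g(t)/(T+t): set derivative to zero → g'(t)(T+t) = g(t).
g'(t) = 378·27/(t + 27)². Setting 378·27/(t+27)² = 378t/[(t+27)(48.5+t)] gives 27(48.5+t) = t(t+27), so t² = 27×48.5 = 1310.
t* = √1310 = 36.19 min.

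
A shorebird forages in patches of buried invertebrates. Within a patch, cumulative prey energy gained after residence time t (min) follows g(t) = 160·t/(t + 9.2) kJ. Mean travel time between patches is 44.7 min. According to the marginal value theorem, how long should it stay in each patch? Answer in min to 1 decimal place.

Optimal t* satisfies g'(t*) = g(t*)/(T + t*).
g'(t) = 160·9.2/(t + 9.2)². Setting 160·9.2/(t+9.2)² = 160t/[(t+9.2)(44.7+t)] gives 9.2(44.7+t) = t(t+9.2), so t² = 9.2×44.7 = 411.2.
t* = √411.2 = 20.28 min.

20.3 min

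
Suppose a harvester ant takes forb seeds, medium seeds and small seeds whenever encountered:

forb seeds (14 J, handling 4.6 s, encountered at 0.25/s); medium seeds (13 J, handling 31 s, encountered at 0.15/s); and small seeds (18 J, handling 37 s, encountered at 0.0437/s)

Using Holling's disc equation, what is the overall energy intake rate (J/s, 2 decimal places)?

0.74 J/s

R = Σλ_iE_i / (1 + Σλ_ih_i)
Numerator: 0.25×14 + 0.15×13 + 0.0437×18 = 6.237
Denominator: 1 + 0.25×4.6 + 0.15×31 + 0.0437×37 = 8.417
R = 6.237/8.417 = 0.741 J/s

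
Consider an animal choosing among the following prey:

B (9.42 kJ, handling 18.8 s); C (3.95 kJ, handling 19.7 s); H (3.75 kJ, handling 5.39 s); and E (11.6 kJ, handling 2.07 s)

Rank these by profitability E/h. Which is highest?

E

Profitability E/h (kJ/s): B = 9.42/18.8 = 0.501, C = 3.95/19.7 = 0.201, H = 3.75/5.39 = 0.696, E = 11.6/2.07 = 5.6.
Ranked: E > H > B > C.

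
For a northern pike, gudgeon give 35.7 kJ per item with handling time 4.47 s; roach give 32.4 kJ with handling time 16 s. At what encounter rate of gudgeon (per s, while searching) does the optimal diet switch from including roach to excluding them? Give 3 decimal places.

0.076 per s

The zero-one rule: include roach iff E₂/h₂ > λE₁/(1+λh₁). Equality gives the switch point.
λE₁h₂ = E₂ + λE₂h₁ ⇒ λ = E₂/(E₁h₂ − E₂h₁) = 32.4/(571.2 − 144.8) = 0.07599 per s.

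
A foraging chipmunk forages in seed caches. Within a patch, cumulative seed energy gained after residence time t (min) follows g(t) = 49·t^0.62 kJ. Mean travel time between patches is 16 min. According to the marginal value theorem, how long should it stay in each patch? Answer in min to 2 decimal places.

By the marginal value theorem, leave when the instantaneous gain rate g'(t) equals the habitat-wide average g(t)/(T + t).
g'(t) = 0.62·49·t^-0.38. Setting 0.62·49·t^-0.38 = 49·t^0.62/(16+t) gives 0.62(16+t) = t, so 0.38·t = 0.62×16.
t* = 0.62×16/0.38 = 26.11 min.

26.11 min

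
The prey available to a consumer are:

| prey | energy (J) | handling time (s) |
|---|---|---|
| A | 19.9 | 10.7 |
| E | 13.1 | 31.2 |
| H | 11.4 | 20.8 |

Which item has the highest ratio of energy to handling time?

Profitability E/h (J/s): A = 19.9/10.7 = 1.86, E = 13.1/31.2 = 0.42, H = 11.4/20.8 = 0.548.
Ranked: A > H > E.

A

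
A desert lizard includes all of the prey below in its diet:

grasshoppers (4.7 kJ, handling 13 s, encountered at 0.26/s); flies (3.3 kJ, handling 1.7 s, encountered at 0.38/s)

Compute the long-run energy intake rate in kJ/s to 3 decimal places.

0.493 kJ/s

R = Σλ_iE_i / (1 + Σλ_ih_i)
Numerator: 0.26×4.7 + 0.38×3.3 = 2.476
Denominator: 1 + 0.26×13 + 0.38×1.7 = 5.026
R = 2.476/5.026 = 0.4926 kJ/s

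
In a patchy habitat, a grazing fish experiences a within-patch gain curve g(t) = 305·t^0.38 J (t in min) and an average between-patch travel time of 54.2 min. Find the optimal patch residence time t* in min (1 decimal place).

By the marginal value theorem, leave when the instantaneous gain rate g'(t) equals the habitat-wide average g(t)/(T + t).
g'(t) = 0.38·305·t^-0.62. Setting 0.38·305·t^-0.62 = 305·t^0.38/(54.2+t) gives 0.38(54.2+t) = t, so 0.62·t = 0.38×54.2.
t* = 0.38×54.2/0.62 = 33.22 min.

33.2 min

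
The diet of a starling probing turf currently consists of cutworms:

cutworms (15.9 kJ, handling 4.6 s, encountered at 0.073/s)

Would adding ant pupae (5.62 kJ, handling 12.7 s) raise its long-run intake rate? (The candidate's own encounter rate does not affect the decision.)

Intake rate on the current diet: R = (0.073×15.9) / (1 + 0.073×4.6) = 1.161/1.336 = 0.8689 kJ/s.
Profitability of ant pupae: 5.62/12.7 = 0.4425 kJ/s.
0.4425 < 0.8689, so adding ant pupae would lower the average — exclude it.

No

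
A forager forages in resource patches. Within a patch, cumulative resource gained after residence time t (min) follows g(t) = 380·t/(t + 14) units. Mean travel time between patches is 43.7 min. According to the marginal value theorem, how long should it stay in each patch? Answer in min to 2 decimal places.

24.73 min

By the marginal value theorem, leave when the instantaneous gain rate g'(t) equals the habitat-wide average g(t)/(T + t).
g'(t) = 380·14/(t + 14)². Setting 380·14/(t+14)² = 380t/[(t+14)(43.7+t)] gives 14(43.7+t) = t(t+14), so t² = 14×43.7 = 611.8.
t* = √611.8 = 24.73 min.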